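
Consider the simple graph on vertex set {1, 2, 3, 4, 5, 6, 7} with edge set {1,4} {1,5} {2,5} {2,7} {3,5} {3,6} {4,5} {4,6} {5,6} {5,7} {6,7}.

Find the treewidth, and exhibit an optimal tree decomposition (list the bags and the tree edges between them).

The largest bag has 3 vertices, giving width 2; this decomposition certifies tw(G) ≤ 2. Conversely, {1, 4, 5} is a clique of size 3, and the vertices of any clique must share a bag in every tree decomposition; so some bag has ≥ 3 vertices and tw(G) ≥ 2. The upper and lower bounds meet at 2, so that is the treewidth.

Treewidth 2.
One optimal decomposition is:
Bags: B1 = {4, 5, 6}  B2 = {5, 6, 7}  B3 = {3, 5, 6}  B4 = {1, 4, 5}  B5 = {2, 5, 7}
Tree: B1–B2, B2–B3, B1–B4, B2–B5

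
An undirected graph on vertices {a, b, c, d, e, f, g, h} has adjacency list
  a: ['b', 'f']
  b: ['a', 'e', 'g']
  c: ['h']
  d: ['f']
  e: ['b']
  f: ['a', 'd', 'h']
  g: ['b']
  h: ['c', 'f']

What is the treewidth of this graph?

1

A width-1 tree decomposition is:
Bags: B1 = {a, f}  B2 = {f, h}  B3 = {a, b}  B4 = {c, h}  B5 = {b, g}  B6 = {d, f}  B7 = {b, e}
Tree: B1–B2, B1–B3, B2–B4, B3–B5, B1–B6, B5–B7
Every bag has size at most 2, so the width is 2 − 1 = 1 and tw(G) ≤ 1. G has an edge, so its treewidth is at least 1. The upper and lower bounds meet at 1, so that is the treewidth.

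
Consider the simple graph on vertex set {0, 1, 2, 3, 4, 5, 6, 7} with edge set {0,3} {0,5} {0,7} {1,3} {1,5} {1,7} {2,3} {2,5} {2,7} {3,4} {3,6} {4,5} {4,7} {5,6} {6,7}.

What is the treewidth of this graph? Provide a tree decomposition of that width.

Each bag holds 4 vertices, so the decomposition has width 3, which upper-bounds the treewidth. For the lower bound: the 4 vertex sets {1,7}, {0,5}, {3}, {4} are disjoint, each induces a connected subgraph, and every pair is joined by at least one edge of G. Contracting each set to a single vertex therefore yields K_{4} as a minor, and since treewidth is minor-monotone, tw(G) ≥ tw(K_{4}) = 3. Therefore the treewidth is 3.

Treewidth 3.
Bags: B1 = {1, 3, 5, 7}  B2 = {0, 3, 5, 7}  B3 = {3, 4, 5, 7}  B4 = {2, 3, 5, 7}  B5 = {3, 5, 6, 7}
Tree: B1–B2, B2–B3, B3–B4, B4–B5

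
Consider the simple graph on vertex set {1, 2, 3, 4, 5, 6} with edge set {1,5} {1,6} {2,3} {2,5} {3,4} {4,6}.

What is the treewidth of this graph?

A width-2 tree decomposition is:
Bags: B1 = {2, 3, 5}  B2 = {1, 3, 5}  B3 = {1, 3, 6}  B4 = {3, 4, 6}
Tree: B1–B2, B2–B3, B3–B4
The largest bag has 3 vertices, giving width 2; this decomposition certifies tw(G) ≤ 2. The edges 3–2–5–1–6–4–3 form a cycle, so G is not a tree and its treewidth is at least 2. The upper and lower bounds meet at 2, so that is the treewidth.

2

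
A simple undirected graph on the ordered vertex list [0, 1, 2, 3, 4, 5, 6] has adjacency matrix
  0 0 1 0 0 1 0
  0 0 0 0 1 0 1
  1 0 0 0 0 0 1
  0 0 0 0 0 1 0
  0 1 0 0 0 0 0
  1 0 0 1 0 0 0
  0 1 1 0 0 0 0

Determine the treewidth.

1

A width-1 tree decomposition is:
Bags: B1 = {3, 5}  B2 = {0, 5}  B3 = {0, 2}  B4 = {2, 6}  B5 = {1, 6}  B6 = {1, 4}
Tree: B1–B2, B2–B3, B3–B4, B4–B5, B5–B6
Each bag holds 2 vertices, so the decomposition has width 1, which upper-bounds the treewidth. Since G has at least one edge (e.g. 3–5), it is not an edgeless graph, so tw(G) ≥ 1. The upper and lower bounds meet at 1, so that is the treewidth.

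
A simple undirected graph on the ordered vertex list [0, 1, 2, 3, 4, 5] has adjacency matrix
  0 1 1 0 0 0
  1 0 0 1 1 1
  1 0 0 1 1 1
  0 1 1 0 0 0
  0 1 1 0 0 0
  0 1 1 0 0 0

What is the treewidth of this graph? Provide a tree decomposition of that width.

The largest bag has 3 vertices, giving width 2; this decomposition certifies tw(G) ≤ 2. Since 1–0–2–5–1 is a cycle in G, G is not acyclic. Forests are exactly the graphs of treewidth ≤ 1, so tw(G) ≥ 2. Hence tw(G) = 2 exactly.

Treewidth 2.
One optimal decomposition is:
Bags: B1 = {0, 1, 2}  B2 = {1, 2, 5}  B3 = {1, 2, 4}  B4 = {1, 2, 3}
Tree: B1–B2, B2–B3, B3–B4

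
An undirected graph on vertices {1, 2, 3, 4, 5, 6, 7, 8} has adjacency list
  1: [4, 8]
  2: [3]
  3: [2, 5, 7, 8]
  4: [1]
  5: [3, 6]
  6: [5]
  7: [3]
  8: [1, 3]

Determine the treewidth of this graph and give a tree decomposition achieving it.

Treewidth 1.
Bags: B1 = {3, 7}  B2 = {3, 8}  B3 = {3, 5}  B4 = {1, 8}  B5 = {5, 6}  B6 = {1, 4}  B7 = {2, 3}
Tree: B1–B2, B1–B3, B2–B4, B3–B5, B4–B6, B3–B7

Every bag has size at most 2, so the width is 2 − 1 = 1 and tw(G) ≤ 1. Since G has at least one edge (e.g. 3–7), it is not an edgeless graph, so tw(G) ≥ 1. Combining the bounds, tw(G) = 1.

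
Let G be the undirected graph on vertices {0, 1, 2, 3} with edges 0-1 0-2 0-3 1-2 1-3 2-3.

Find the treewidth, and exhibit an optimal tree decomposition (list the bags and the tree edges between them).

Treewidth 3.
One optimal decomposition is:
Bags: B1 = {0, 1, 2, 3}
Tree: (single bag)

A single bag containing all 4 vertices is trivially a valid decomposition of width 3. Conversely, {0, 1, 2, 3} is a clique of size 4, and the vertices of any clique must share a bag in every tree decomposition; so some bag has ≥ 4 vertices and tw(G) ≥ 3. Therefore the treewidth is 3.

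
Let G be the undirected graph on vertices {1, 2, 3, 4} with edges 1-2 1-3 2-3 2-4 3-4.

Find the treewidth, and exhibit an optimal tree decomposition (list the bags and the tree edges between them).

The largest bag has 3 vertices, giving width 2; this decomposition certifies tw(G) ≤ 2. On the other hand G contains the 3-clique {1, 2, 3}. A clique must lie in a single bag of any decomposition, so no decomposition can have width below 2. Therefore the treewidth is 2.

Treewidth 2.
Bags: B1 = {2, 3, 4}  B2 = {1, 2, 3}
Tree: B1–B2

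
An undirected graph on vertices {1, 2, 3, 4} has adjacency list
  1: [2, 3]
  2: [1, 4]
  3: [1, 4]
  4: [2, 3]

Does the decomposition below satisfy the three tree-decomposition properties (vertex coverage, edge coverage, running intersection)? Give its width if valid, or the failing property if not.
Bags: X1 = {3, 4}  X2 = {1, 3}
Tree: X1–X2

A tree decomposition must satisfy three properties: every vertex lies in some bag; for every edge, both endpoints lie together in some bag; and for every vertex, the bags containing it form a connected subtree. Here vertex 2 appears in no bag, so the decomposition is invalid.

No — vertex 2 appears in no bag.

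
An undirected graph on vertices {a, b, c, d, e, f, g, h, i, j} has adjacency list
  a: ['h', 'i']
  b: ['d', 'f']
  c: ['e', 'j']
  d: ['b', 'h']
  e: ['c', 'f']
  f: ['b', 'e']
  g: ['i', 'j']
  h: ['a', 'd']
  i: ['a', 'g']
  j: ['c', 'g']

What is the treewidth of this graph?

2

A width-2 tree decomposition is:
Bags: B1 = {b, d, f}  B2 = {d, e, f}  B3 = {c, d, e}  B4 = {c, d, j}  B5 = {d, g, j}  B6 = {d, g, i}  B7 = {a, d, i}  B8 = {a, d, h}
Tree: B1–B2, B2–B3, B3–B4, B4–B5, B5–B6, B6–B7, B7–B8
The largest bag has 3 vertices, giving width 2; this decomposition certifies tw(G) ≤ 2. For the lower bound, G contains the cycle d–b–f–e–c–j–g–i–a–h–d, so G is not a forest; only forests have treewidth ≤ 1, hence tw(G) ≥ 2. Therefore the treewidth is 2.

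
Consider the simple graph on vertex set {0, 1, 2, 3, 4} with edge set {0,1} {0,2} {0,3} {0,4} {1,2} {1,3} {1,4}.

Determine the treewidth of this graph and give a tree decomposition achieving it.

Every bag has size at most 3, so the width is 3 − 1 = 2 and tw(G) ≤ 2. For the lower bound, the 3 vertices {0, 1, 2} are pairwise adjacent, and any tree decomposition puts a clique entirely inside one bag — forcing width ≥ 2. The upper and lower bounds meet at 2, so that is the treewidth.

Treewidth 2.
Bags: B1 = {0, 1, 4}  B2 = {0, 1, 2}  B3 = {0, 1, 3}
Tree: B1–B2, B2–B3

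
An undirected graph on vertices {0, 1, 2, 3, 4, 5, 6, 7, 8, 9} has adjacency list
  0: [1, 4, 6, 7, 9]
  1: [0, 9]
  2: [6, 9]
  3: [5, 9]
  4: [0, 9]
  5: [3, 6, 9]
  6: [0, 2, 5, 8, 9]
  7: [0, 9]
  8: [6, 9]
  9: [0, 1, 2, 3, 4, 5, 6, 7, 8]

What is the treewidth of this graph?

2

A width-2 tree decomposition is:
Bags: B1 = {0, 4, 9}  B2 = {0, 6, 9}  B3 = {5, 6, 9}  B4 = {2, 6, 9}  B5 = {0, 1, 9}  B6 = {0, 7, 9}  B7 = {3, 5, 9}  B8 = {6, 8, 9}
Tree: B1–B2, B2–B3, B3–B4, B1–B5, B2–B6, B3–B7, B4–B8
The largest bag has 3 vertices, giving width 2; this decomposition certifies tw(G) ≤ 2. For the lower bound, the 3 vertices {0, 1, 9} are pairwise adjacent, and any tree decomposition puts a clique entirely inside one bag — forcing width ≥ 2. Hence tw(G) = 2 exactly.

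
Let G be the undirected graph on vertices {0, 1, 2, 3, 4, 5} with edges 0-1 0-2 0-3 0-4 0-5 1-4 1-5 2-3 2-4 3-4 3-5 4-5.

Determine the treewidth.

3

A width-3 tree decomposition is:
Bags: B1 = {0, 3, 4, 5}  B2 = {0, 1, 4, 5}  B3 = {0, 2, 3, 4}
Tree: B1–B2, B1–B3
The largest bag has 4 vertices, giving width 3; this decomposition certifies tw(G) ≤ 3. On the other hand G contains the 4-clique {0, 1, 4, 5}. A clique must lie in a single bag of any decomposition, so no decomposition can have width below 3. The upper and lower bounds meet at 3, so that is the treewidth.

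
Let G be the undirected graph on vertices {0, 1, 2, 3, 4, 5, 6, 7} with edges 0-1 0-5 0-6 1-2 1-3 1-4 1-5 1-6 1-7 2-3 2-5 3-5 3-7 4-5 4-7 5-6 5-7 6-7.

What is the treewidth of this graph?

3

A width-3 tree decomposition is:
Bags: B1 = {1, 3, 5, 7}  B2 = {1, 5, 6, 7}  B3 = {0, 1, 5, 6}  B4 = {1, 2, 3, 5}  B5 = {1, 4, 5, 7}
Tree: B1–B2, B2–B3, B1–B4, B1–B5
Each bag holds 4 vertices, so the decomposition has width 3, which upper-bounds the treewidth. On the other hand G contains the 4-clique {0, 1, 5, 6}. A clique must lie in a single bag of any decomposition, so no decomposition can have width below 3. Combining the bounds, tw(G) = 3.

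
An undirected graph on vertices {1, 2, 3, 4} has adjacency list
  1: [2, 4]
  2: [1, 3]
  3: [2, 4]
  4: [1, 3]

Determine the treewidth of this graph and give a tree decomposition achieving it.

Every bag has size at most 3, so the width is 3 − 1 = 2 and tw(G) ≤ 2. The edges 4–1–2–3–4 form a cycle, so G is not a tree and its treewidth is at least 2. The upper and lower bounds meet at 2, so that is the treewidth.

Treewidth 2.
Bags: B1 = {1, 2, 4}  B2 = {2, 3, 4}
Tree: B1–B2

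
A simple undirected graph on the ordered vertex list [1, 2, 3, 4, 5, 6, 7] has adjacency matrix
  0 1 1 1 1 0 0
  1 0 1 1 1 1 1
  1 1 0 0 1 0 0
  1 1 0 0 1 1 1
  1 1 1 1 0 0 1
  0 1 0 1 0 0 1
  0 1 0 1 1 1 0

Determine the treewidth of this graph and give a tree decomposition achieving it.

The largest bag has 4 vertices, giving width 3; this decomposition certifies tw(G) ≤ 3. For the lower bound, the 4 vertices {1, 2, 3, 5} are pairwise adjacent, and any tree decomposition puts a clique entirely inside one bag — forcing width ≥ 3. Combining the bounds, tw(G) = 3.

Treewidth 3.
One optimal decomposition is:
Bags: B1 = {1, 2, 3, 5}  B2 = {1, 2, 4, 5}  B3 = {2, 4, 5, 7}  B4 = {2, 4, 6, 7}
Tree: B1–B2, B2–B3, B3–B4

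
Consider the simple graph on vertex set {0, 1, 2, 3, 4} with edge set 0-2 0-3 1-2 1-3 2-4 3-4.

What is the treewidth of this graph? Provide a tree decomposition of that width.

Treewidth 2.
Bags: B1 = {0, 2, 3}  B2 = {2, 3, 4}  B3 = {1, 2, 3}
Tree: B1–B2, B2–B3

Each bag holds 3 vertices, so the decomposition has width 2, which upper-bounds the treewidth. For the lower bound, G contains the cycle 0–3–4–2–0, so G is not a forest; only forests have treewidth ≤ 1, hence tw(G) ≥ 2. The upper and lower bounds meet at 2, so that is the treewidth.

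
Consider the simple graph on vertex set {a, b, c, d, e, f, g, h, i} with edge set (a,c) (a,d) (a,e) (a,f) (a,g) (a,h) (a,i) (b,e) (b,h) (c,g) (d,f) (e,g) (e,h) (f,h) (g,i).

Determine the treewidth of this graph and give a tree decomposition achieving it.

The largest bag has 3 vertices, giving width 2; this decomposition certifies tw(G) ≤ 2. For the lower bound, the 3 vertices {a, d, f} are pairwise adjacent, and any tree decomposition puts a clique entirely inside one bag — forcing width ≥ 2. Hence tw(G) = 2 exactly.

Treewidth 2.
Bags: B1 = {a, e, h}  B2 = {a, e, g}  B3 = {a, f, h}  B4 = {b, e, h}  B5 = {a, d, f}  B6 = {a, g, i}  B7 = {a, c, g}
Tree: B1–B2, B1–B3, B1–B4, B3–B5, B2–B6, B6–B7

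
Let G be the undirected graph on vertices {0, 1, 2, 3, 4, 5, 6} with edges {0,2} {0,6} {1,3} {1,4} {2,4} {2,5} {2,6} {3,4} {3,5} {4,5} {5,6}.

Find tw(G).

A width-2 tree decomposition is:
Bags: B1 = {2, 5, 6}  B2 = {2, 4, 5}  B3 = {3, 4, 5}  B4 = {0, 2, 6}  B5 = {1, 3, 4}
Tree: B1–B2, B2–B3, B1–B4, B3–B5
The largest bag has 3 vertices, giving width 2; this decomposition certifies tw(G) ≤ 2. For the lower bound, the 3 vertices {1, 3, 4} are pairwise adjacent, and any tree decomposition puts a clique entirely inside one bag — forcing width ≥ 2. Hence tw(G) = 2 exactly.

2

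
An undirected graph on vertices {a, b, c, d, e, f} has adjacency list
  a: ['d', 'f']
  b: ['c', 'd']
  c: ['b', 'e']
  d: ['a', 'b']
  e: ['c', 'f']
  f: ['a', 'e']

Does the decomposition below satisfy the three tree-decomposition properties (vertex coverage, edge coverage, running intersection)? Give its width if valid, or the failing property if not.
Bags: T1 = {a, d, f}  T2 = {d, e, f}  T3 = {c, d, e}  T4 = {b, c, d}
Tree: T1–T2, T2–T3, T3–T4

Yes; width 2.

Every vertex of G appears in some bag (union = {a, b, c, d, e, f}); every edge is covered by a bag; and for each vertex v the set of bags containing v is connected in the bag tree. The decomposition is therefore valid. The largest bag has 3 vertices, so the width is 2.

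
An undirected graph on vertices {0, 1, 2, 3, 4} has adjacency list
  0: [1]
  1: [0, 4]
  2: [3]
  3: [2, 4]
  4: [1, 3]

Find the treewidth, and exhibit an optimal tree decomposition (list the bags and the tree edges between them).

Each bag holds 2 vertices, so the decomposition has width 1, which upper-bounds the treewidth. Since G has at least one edge (e.g. 2–3), it is not an edgeless graph, so tw(G) ≥ 1. The upper and lower bounds meet at 1, so that is the treewidth.

Treewidth 1.
One optimal decomposition is:
Bags: B1 = {2, 3}  B2 = {3, 4}  B3 = {1, 4}  B4 = {0, 1}
Tree: B1–B2, B2–B3, B3–B4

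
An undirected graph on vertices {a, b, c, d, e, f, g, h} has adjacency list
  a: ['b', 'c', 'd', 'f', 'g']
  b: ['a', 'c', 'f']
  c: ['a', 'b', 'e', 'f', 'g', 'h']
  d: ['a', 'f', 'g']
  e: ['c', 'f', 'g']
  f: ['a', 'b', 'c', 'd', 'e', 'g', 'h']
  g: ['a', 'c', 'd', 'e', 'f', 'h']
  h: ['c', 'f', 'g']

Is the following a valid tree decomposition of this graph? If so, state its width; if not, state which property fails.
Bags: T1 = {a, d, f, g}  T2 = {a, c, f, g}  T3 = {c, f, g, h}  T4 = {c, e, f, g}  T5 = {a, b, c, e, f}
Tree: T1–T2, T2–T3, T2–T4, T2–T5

No — bags containing vertex e are not connected in the tree.

A tree decomposition must satisfy three properties: every vertex lies in some bag; for every edge, both endpoints lie together in some bag; and for every vertex, the bags containing it form a connected subtree. Here bags containing vertex e are not connected in the tree, so the decomposition is invalid.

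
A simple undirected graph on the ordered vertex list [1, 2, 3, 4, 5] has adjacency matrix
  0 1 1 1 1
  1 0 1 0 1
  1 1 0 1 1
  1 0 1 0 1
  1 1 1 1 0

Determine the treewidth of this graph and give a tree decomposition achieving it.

Treewidth 3.
One optimal decomposition is:
Bags: B1 = {1, 3, 4, 5}  B2 = {1, 2, 3, 5}
Tree: B1–B2

Each bag holds 4 vertices, so the decomposition has width 3, which upper-bounds the treewidth. On the other hand G contains the 4-clique {1, 2, 3, 5}. A clique must lie in a single bag of any decomposition, so no decomposition can have width below 3. Hence tw(G) = 3 exactly.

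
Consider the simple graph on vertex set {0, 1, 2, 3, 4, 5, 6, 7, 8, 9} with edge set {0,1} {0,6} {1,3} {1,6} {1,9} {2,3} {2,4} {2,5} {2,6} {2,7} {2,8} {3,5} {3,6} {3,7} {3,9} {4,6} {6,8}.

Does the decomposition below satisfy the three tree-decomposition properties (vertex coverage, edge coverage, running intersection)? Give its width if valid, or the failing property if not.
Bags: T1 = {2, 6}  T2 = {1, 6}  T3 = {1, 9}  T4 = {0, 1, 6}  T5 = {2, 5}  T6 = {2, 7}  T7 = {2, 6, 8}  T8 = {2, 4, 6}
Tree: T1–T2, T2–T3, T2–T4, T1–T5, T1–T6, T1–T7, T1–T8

A tree decomposition must satisfy three properties: every vertex lies in some bag; for every edge, both endpoints lie together in some bag; and for every vertex, the bags containing it form a connected subtree. Here vertex 3 appears in no bag, so the decomposition is invalid.

No — vertex 3 appears in no bag.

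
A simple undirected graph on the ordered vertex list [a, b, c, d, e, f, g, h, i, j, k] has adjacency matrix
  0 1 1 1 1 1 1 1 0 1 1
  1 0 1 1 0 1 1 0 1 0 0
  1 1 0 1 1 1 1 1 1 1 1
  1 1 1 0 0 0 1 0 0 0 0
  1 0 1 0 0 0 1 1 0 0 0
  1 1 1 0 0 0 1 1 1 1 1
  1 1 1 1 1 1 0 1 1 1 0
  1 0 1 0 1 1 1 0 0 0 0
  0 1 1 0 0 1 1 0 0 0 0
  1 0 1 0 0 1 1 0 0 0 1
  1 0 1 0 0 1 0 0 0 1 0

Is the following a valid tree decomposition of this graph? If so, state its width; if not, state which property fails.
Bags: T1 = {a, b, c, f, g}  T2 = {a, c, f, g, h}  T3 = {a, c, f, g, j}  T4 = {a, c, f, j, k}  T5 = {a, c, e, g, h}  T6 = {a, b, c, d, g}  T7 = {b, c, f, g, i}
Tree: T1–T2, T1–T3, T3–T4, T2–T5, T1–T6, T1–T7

Vertex coverage: the bags together contain {a, b, c, d, e, f, g, h, i, j, k}, the full vertex set. Edge coverage: each edge of G has both endpoints in at least one bag. Running intersection: for every vertex, the bags containing it form a connected subtree. All three properties hold, so this is a valid tree decomposition of width max|bag| − 1 = 4, and hence tw(G) ≤ 4.

Yes; width 4.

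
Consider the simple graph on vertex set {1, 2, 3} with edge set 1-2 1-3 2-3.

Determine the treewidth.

A width-2 tree decomposition is:
Bags: B1 = {1, 2, 3}
Tree: (single bag)
A single bag containing all 3 vertices is trivially a valid decomposition of width 2. On the other hand G contains the 3-clique {1, 2, 3}. A clique must lie in a single bag of any decomposition, so no decomposition can have width below 2. Hence tw(G) = 2 exactly.

2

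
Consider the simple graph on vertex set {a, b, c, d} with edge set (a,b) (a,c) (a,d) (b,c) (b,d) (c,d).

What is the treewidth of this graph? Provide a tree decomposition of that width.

Treewidth 3.
Bags: B1 = {a, b, c, d}
Tree: (single bag)

A single bag containing all 4 vertices is trivially a valid decomposition of width 3. Conversely, {a, b, c, d} is a clique of size 4, and the vertices of any clique must share a bag in every tree decomposition; so some bag has ≥ 4 vertices and tw(G) ≥ 3. Hence tw(G) = 3 exactly.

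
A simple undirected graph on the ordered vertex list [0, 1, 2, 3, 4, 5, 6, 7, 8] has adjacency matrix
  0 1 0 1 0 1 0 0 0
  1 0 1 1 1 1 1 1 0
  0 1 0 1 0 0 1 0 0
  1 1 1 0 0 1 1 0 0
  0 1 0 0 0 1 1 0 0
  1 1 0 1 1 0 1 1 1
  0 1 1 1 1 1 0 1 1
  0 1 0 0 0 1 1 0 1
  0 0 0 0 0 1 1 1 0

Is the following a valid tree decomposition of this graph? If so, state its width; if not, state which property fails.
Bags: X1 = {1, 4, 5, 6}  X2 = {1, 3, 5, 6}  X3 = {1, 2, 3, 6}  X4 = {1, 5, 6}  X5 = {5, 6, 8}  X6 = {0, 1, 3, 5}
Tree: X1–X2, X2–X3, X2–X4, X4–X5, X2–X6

A tree decomposition must satisfy three properties: every vertex lies in some bag; for every edge, both endpoints lie together in some bag; and for every vertex, the bags containing it form a connected subtree. Here vertex 7 appears in no bag, so the decomposition is invalid.

No — vertex 7 appears in no bag.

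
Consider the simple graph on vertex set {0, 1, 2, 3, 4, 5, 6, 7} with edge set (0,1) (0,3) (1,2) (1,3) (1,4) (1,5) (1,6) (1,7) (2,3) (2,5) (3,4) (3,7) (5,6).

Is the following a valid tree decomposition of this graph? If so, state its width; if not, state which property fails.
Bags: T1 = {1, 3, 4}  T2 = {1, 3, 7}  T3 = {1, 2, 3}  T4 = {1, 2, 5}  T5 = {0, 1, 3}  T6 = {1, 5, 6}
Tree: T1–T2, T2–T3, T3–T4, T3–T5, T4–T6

Vertex coverage: the bags together contain {0, 1, 2, 3, 4, 5, 6, 7}, the full vertex set. Edge coverage: each edge of G has both endpoints in at least one bag. Running intersection: for every vertex, the bags containing it form a connected subtree. All three properties hold, so this is a valid tree decomposition of width max|bag| − 1 = 2, and hence tw(G) ≤ 2.

Yes; width 2.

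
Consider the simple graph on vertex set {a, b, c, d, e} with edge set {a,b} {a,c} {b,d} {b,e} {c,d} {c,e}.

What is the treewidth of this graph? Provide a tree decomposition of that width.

Treewidth 2.
One such decomposition:
Bags: B1 = {b, c, d}  B2 = {b, c, e}  B3 = {a, b, c}
Tree: B1–B2, B2–B3

The largest bag has 3 vertices, giving width 2; this decomposition certifies tw(G) ≤ 2. Since d–b–e–c–d is a cycle in G, G is not acyclic. Forests are exactly the graphs of treewidth ≤ 1, so tw(G) ≥ 2. Therefore the treewidth is 2.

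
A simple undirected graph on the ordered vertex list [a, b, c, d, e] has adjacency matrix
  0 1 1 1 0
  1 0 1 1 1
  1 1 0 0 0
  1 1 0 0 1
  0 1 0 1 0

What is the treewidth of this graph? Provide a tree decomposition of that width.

Each bag holds 3 vertices, so the decomposition has width 2, which upper-bounds the treewidth. For the lower bound, the 3 vertices {b, d, e} are pairwise adjacent, and any tree decomposition puts a clique entirely inside one bag — forcing width ≥ 2. The upper and lower bounds meet at 2, so that is the treewidth.

Treewidth 2.
Bags: B1 = {a, b, d}  B2 = {a, b, c}  B3 = {b, d, e}
Tree: B1–B2, B1–B3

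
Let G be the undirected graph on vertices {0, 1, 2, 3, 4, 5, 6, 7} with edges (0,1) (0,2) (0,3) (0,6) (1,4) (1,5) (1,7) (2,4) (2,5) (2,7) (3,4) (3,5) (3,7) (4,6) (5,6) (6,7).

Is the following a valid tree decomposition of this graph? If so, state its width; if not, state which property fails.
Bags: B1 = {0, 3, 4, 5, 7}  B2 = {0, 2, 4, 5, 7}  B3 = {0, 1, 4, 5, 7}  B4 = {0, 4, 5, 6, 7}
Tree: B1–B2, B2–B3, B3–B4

Checking the three conditions: (i) the bags cover all of {0, 1, 2, 3, 4, 5, 6, 7}; (ii) for each edge, some bag contains both endpoints; (iii) the bags containing any fixed vertex form a subtree. All hold, so the decomposition is valid with width 5 − 1 = 4.

Yes; width 4.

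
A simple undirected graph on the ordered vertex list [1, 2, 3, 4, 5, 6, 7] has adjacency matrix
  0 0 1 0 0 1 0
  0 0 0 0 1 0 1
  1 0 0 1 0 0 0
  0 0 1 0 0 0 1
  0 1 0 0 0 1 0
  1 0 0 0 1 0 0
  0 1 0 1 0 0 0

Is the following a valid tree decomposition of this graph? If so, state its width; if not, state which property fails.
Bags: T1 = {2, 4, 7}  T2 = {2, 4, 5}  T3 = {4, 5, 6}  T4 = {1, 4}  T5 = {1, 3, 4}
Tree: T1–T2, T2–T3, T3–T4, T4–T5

No — edge (6,1) lies in no bag.

A tree decomposition must satisfy three properties: every vertex lies in some bag; for every edge, both endpoints lie together in some bag; and for every vertex, the bags containing it form a connected subtree. Here edge (6,1) lies in no bag, so the decomposition is invalid.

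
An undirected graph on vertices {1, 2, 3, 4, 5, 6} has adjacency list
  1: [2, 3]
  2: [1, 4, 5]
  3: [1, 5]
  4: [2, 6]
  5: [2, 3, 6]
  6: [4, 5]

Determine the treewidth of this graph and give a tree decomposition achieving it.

Every bag has size at most 3, so the width is 3 − 1 = 2 and tw(G) ≤ 2. The edges 4–6–5–2–4 form a cycle, so G is not a tree and its treewidth is at least 2. Hence tw(G) = 2 exactly.

Treewidth 2.
One optimal decomposition is:
Bags: B1 = {2, 4, 6}  B2 = {2, 5, 6}  B3 = {1, 2, 5}  B4 = {1, 3, 5}
Tree: B1–B2, B2–B3, B3–B4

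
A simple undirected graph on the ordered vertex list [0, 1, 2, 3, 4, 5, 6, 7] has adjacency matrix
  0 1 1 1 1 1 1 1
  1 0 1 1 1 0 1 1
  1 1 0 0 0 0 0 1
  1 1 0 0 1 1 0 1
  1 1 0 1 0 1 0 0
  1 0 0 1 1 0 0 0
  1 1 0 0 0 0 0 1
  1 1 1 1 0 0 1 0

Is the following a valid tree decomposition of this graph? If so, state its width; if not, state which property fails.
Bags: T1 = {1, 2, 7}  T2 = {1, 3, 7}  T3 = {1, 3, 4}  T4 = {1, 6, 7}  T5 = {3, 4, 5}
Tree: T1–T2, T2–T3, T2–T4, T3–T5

A tree decomposition must satisfy three properties: every vertex lies in some bag; for every edge, both endpoints lie together in some bag; and for every vertex, the bags containing it form a connected subtree. Here vertex 0 appears in no bag, so the decomposition is invalid.

No — vertex 0 appears in no bag.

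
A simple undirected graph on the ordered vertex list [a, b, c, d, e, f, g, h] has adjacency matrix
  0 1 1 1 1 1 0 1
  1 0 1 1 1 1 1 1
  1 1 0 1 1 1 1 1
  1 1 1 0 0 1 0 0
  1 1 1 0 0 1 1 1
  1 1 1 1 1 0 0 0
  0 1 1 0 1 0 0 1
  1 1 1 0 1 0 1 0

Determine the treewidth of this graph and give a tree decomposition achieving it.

Every bag has size at most 5, so the width is 5 − 1 = 4 and tw(G) ≤ 4. Conversely, {b, c, e, g, h} is a clique of size 5, and the vertices of any clique must share a bag in every tree decomposition; so some bag has ≥ 5 vertices and tw(G) ≥ 4. Hence tw(G) = 4 exactly.

Treewidth 4.
Bags: B1 = {b, c, e, g, h}  B2 = {a, b, c, e, h}  B3 = {a, b, c, e, f}  B4 = {a, b, c, d, f}
Tree: B1–B2, B2–B3, B3–B4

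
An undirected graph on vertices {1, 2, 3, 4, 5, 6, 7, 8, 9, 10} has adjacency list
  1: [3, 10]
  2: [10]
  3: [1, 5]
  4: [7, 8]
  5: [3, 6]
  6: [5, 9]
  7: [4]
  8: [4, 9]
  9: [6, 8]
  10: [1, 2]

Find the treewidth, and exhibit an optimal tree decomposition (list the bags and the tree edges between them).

Treewidth 1.
Bags: B1 = {4, 7}  B2 = {4, 8}  B3 = {8, 9}  B4 = {6, 9}  B5 = {5, 6}  B6 = {3, 5}  B7 = {1, 3}  B8 = {1, 10}  B9 = {2, 10}
Tree: B1–B2, B2–B3, B3–B4, B4–B5, B5–B6, B6–B7, B7–B8, B8–B9

Every bag has size at most 2, so the width is 2 − 1 = 1 and tw(G) ≤ 1. Since G has at least one edge (e.g. 7–4), it is not an edgeless graph, so tw(G) ≥ 1. The upper and lower bounds meet at 1, so that is the treewidth.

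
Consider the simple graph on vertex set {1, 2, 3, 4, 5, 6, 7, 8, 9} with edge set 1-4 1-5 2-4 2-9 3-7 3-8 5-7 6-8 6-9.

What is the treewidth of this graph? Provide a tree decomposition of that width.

Every bag has size at most 3, so the width is 3 − 1 = 2 and tw(G) ≤ 2. The edges 7–3–8–6–9–2–4–1–5–7 form a cycle, so G is not a tree and its treewidth is at least 2. Combining the bounds, tw(G) = 2.

Treewidth 2.
One such decomposition:
Bags: B1 = {3, 7, 8}  B2 = {6, 7, 8}  B3 = {6, 7, 9}  B4 = {2, 7, 9}  B5 = {2, 4, 7}  B6 = {1, 4, 7}  B7 = {1, 5, 7}
Tree: B1–B2, B2–B3, B3–B4, B4–B5, B5–B6, B6–B7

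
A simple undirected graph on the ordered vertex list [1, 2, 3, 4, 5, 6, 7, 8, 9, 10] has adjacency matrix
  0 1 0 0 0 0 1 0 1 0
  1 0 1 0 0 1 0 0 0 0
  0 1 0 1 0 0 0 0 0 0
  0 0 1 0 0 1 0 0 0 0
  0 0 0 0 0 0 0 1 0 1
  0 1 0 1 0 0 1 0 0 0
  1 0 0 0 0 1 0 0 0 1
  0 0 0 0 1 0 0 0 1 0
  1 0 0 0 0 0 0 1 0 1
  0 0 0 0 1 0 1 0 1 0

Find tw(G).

2

A width-2 tree decomposition is:
Bags: B1 = {3, 4, 6}  B2 = {2, 3, 6}  B3 = {2, 6, 7}  B4 = {1, 2, 7}  B5 = {1, 7, 10}  B6 = {1, 9, 10}  B7 = {5, 9, 10}  B8 = {5, 8, 9}
Tree: B1–B2, B2–B3, B3–B4, B4–B5, B5–B6, B6–B7, B7–B8
Each bag holds 3 vertices, so the decomposition has width 2, which upper-bounds the treewidth. For the lower bound, G contains the cycle 4–3–2–6–4, so G is not a forest; only forests have treewidth ≤ 1, hence tw(G) ≥ 2. Combining the bounds, tw(G) = 2.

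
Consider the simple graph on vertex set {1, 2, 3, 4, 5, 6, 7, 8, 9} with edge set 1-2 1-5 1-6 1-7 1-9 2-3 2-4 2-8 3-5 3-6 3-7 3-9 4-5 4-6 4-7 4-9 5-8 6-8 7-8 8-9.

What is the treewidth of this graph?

4

A width-4 tree decomposition is:
Bags: B1 = {1, 3, 4, 5, 8}  B2 = {1, 3, 4, 6, 8}  B3 = {1, 2, 3, 4, 8}  B4 = {1, 3, 4, 8, 9}  B5 = {1, 3, 4, 7, 8}
Tree: B1–B2, B2–B3, B3–B4, B4–B5
Each bag holds 5 vertices, so the decomposition has width 4, which upper-bounds the treewidth. For the lower bound: the 5 vertex sets {4,5}, {6,8}, {2,3}, {1}, {9} are disjoint, each induces a connected subgraph, and every pair is joined by at least one edge of G. Contracting each set to a single vertex therefore yields K_{5} as a minor, and since treewidth is minor-monotone, tw(G) ≥ tw(K_{5}) = 4. Therefore the treewidth is 4.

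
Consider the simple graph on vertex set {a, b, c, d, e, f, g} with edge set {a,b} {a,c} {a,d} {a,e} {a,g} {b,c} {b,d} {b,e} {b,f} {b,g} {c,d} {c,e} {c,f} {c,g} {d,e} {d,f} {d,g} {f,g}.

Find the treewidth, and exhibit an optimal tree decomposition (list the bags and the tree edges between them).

Treewidth 4.
Bags: B1 = {a, b, c, d, e}  B2 = {a, b, c, d, g}  B3 = {b, c, d, f, g}
Tree: B1–B2, B2–B3

Each bag holds 5 vertices, so the decomposition has width 4, which upper-bounds the treewidth. On the other hand G contains the 5-clique {b, c, d, f, g}. A clique must lie in a single bag of any decomposition, so no decomposition can have width below 4. The upper and lower bounds meet at 4, so that is the treewidth.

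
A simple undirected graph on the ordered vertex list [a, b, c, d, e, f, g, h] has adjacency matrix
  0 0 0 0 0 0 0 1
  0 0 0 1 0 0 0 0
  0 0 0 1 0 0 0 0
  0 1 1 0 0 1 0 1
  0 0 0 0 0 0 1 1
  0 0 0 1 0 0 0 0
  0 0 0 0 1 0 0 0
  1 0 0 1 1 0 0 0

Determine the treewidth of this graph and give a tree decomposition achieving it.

Treewidth 1.
One optimal decomposition is:
Bags: B1 = {a, h}  B2 = {d, h}  B3 = {e, h}  B4 = {e, g}  B5 = {b, d}  B6 = {c, d}  B7 = {d, f}
Tree: B1–B2, B2–B3, B3–B4, B2–B5, B5–B6, B6–B7

Every bag has size at most 2, so the width is 2 − 1 = 1 and tw(G) ≤ 1. Since G has at least one edge (e.g. h–a), it is not an edgeless graph, so tw(G) ≥ 1. Combining the bounds, tw(G) = 1.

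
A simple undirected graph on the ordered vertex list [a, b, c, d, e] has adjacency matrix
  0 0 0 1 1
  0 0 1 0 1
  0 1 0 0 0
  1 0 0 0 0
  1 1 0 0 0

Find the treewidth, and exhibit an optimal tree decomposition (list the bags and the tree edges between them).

Treewidth 1.
One optimal decomposition is:
Bags: B1 = {a, e}  B2 = {a, d}  B3 = {b, e}  B4 = {b, c}
Tree: B1–B2, B1–B3, B3–B4

Each bag holds 2 vertices, so the decomposition has width 1, which upper-bounds the treewidth. G has an edge, so its treewidth is at least 1. Combining the bounds, tw(G) = 1.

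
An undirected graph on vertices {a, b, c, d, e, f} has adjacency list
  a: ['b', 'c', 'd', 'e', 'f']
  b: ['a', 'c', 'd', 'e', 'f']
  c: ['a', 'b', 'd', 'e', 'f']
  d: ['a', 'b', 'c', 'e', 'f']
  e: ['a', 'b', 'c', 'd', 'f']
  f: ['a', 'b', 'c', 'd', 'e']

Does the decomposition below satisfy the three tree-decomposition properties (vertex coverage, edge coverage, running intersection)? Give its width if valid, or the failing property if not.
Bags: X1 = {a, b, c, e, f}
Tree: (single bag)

No — vertex d appears in no bag.

A tree decomposition must satisfy three properties: every vertex lies in some bag; for every edge, both endpoints lie together in some bag; and for every vertex, the bags containing it form a connected subtree. Here vertex d appears in no bag, so the decomposition is invalid.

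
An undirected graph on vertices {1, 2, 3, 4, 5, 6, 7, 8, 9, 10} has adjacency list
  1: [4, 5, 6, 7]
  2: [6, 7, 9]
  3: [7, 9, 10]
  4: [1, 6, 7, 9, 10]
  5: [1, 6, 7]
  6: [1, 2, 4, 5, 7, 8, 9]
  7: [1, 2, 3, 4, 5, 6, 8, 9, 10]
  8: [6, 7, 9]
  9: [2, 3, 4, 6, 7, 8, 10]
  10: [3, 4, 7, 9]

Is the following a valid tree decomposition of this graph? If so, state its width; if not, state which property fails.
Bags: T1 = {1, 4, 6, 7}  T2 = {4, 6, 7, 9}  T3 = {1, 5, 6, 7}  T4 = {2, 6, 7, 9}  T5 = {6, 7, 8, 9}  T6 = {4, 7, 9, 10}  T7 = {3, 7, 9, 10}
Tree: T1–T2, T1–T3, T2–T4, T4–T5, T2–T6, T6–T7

Yes; width 3.

Checking the three conditions: (i) the bags cover all of {1, 2, 3, 4, 5, 6, 7, 8, 9, 10}; (ii) for each edge, some bag contains both endpoints; (iii) the bags containing any fixed vertex form a subtree. All hold, so the decomposition is valid with width 4 − 1 = 3.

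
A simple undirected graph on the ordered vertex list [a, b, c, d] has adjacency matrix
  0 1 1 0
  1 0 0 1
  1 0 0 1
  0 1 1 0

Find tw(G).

A width-2 tree decomposition is:
Bags: B1 = {b, c, d}  B2 = {a, b, c}
Tree: B1–B2
The largest bag has 3 vertices, giving width 2; this decomposition certifies tw(G) ≤ 2. The edges b–d–c–a–b form a cycle, so G is not a tree and its treewidth is at least 2. Therefore the treewidth is 2.

2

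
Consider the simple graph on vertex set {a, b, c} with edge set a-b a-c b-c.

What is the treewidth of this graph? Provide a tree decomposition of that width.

With just one bag of size 3, the width is 3 − 1 = 2, so tw(G) ≤ 2. On the other hand G contains the 3-clique {a, b, c}. A clique must lie in a single bag of any decomposition, so no decomposition can have width below 2. Therefore the treewidth is 2.

Treewidth 2.
One such decomposition:
Bags: B1 = {a, b, c}
Tree: (single bag)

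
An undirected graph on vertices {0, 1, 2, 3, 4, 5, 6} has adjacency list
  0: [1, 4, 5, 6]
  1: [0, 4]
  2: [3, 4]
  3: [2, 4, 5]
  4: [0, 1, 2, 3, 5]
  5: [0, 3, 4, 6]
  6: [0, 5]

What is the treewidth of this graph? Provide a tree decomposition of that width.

Each bag holds 3 vertices, so the decomposition has width 2, which upper-bounds the treewidth. On the other hand G contains the 3-clique {0, 1, 4}. A clique must lie in a single bag of any decomposition, so no decomposition can have width below 2. The upper and lower bounds meet at 2, so that is the treewidth.

Treewidth 2.
One such decomposition:
Bags: B1 = {0, 1, 4}  B2 = {0, 4, 5}  B3 = {3, 4, 5}  B4 = {2, 3, 4}  B5 = {0, 5, 6}
Tree: B1–B2, B2–B3, B3–B4, B2–B5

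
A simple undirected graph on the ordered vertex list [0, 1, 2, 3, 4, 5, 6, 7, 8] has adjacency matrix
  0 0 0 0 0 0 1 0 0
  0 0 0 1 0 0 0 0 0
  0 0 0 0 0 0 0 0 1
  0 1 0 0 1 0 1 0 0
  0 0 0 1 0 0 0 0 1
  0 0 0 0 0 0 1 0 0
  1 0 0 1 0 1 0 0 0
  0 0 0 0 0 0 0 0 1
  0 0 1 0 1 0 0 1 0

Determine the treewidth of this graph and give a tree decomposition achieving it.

Treewidth 1.
One optimal decomposition is:
Bags: B1 = {3, 6}  B2 = {5, 6}  B3 = {3, 4}  B4 = {4, 8}  B5 = {2, 8}  B6 = {1, 3}  B7 = {0, 6}  B8 = {7, 8}
Tree: B1–B2, B1–B3, B3–B4, B4–B5, B3–B6, B2–B7, B4–B8

The largest bag has 2 vertices, giving width 1; this decomposition certifies tw(G) ≤ 1. Since G has at least one edge (e.g. 3–6), it is not an edgeless graph, so tw(G) ≥ 1. The upper and lower bounds meet at 1, so that is the treewidth.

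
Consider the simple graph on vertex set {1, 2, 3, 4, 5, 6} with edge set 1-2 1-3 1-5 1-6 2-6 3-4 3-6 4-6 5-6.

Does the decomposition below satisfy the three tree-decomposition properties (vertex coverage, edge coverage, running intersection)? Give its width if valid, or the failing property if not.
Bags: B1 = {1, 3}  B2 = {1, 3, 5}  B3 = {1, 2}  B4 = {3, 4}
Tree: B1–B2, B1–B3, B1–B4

No — vertex 6 appears in no bag.

A tree decomposition must satisfy three properties: every vertex lies in some bag; for every edge, both endpoints lie together in some bag; and for every vertex, the bags containing it form a connected subtree. Here vertex 6 appears in no bag, so the decomposition is invalid.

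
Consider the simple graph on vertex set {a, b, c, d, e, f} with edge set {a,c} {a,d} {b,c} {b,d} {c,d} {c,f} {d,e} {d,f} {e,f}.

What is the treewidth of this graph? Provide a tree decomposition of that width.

Treewidth 2.
One such decomposition:
Bags: B1 = {a, c, d}  B2 = {b, c, d}  B3 = {c, d, f}  B4 = {d, e, f}
Tree: B1–B2, B1–B3, B3–B4

The largest bag has 3 vertices, giving width 2; this decomposition certifies tw(G) ≤ 2. Conversely, {d, e, f} is a clique of size 3, and the vertices of any clique must share a bag in every tree decomposition; so some bag has ≥ 3 vertices and tw(G) ≥ 2. Combining the bounds, tw(G) = 2.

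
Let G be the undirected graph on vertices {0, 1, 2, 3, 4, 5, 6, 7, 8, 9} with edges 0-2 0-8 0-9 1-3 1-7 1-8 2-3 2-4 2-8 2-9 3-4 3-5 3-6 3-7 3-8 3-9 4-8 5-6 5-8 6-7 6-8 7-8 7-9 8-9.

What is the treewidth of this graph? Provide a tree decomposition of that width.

Treewidth 3.
Bags: B1 = {3, 7, 8, 9}  B2 = {2, 3, 8, 9}  B3 = {3, 6, 7, 8}  B4 = {3, 5, 6, 8}  B5 = {2, 3, 4, 8}  B6 = {0, 2, 8, 9}  B7 = {1, 3, 7, 8}
Tree: B1–B2, B1–B3, B3–B4, B2–B5, B2–B6, B3–B7

Every bag has size at most 4, so the width is 4 − 1 = 3 and tw(G) ≤ 3. For the lower bound, the 4 vertices {0, 2, 8, 9} are pairwise adjacent, and any tree decomposition puts a clique entirely inside one bag — forcing width ≥ 3. Combining the bounds, tw(G) = 3.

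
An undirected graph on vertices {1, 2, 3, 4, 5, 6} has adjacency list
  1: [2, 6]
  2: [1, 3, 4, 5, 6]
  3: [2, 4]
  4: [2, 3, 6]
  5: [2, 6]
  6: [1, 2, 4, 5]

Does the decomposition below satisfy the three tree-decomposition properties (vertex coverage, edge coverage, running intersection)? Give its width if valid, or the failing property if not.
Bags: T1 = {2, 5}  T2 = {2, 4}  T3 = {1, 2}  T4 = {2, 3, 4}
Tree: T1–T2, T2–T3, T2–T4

A tree decomposition must satisfy three properties: every vertex lies in some bag; for every edge, both endpoints lie together in some bag; and for every vertex, the bags containing it form a connected subtree. Here vertex 6 appears in no bag, so the decomposition is invalid.

No — vertex 6 appears in no bag.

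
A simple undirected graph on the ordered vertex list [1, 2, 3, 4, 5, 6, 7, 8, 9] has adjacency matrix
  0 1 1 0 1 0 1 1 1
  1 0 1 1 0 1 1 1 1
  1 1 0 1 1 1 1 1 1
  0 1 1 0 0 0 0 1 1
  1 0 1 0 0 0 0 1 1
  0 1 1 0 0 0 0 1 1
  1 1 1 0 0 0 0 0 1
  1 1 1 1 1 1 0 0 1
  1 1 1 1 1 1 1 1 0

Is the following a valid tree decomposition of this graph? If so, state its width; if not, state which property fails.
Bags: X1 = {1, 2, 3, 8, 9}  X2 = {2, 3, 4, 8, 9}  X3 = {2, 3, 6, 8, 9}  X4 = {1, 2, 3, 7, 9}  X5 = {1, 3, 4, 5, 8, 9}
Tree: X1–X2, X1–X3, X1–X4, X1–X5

A tree decomposition must satisfy three properties: every vertex lies in some bag; for every edge, both endpoints lie together in some bag; and for every vertex, the bags containing it form a connected subtree. Here bags containing vertex 4 are not connected in the tree, so the decomposition is invalid.

No — bags containing vertex 4 are not connected in the tree.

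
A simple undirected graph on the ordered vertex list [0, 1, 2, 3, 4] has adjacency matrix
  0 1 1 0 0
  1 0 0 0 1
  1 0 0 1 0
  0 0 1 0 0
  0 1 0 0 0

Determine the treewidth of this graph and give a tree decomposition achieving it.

Treewidth 1.
Bags: B1 = {1, 4}  B2 = {0, 1}  B3 = {0, 2}  B4 = {2, 3}
Tree: B1–B2, B2–B3, B3–B4

Every bag has size at most 2, so the width is 2 − 1 = 1 and tw(G) ≤ 1. Since G has at least one edge (e.g. 4–1), it is not an edgeless graph, so tw(G) ≥ 1. Combining the bounds, tw(G) = 1.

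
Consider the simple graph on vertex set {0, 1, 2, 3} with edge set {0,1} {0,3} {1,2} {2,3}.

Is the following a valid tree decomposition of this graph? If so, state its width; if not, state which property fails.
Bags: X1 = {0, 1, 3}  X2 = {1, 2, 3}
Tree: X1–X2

Yes; width 2.

Checking the three conditions: (i) the bags cover all of {0, 1, 2, 3}; (ii) for each edge, some bag contains both endpoints; (iii) the bags containing any fixed vertex form a subtree. All hold, so the decomposition is valid with width 3 − 1 = 2.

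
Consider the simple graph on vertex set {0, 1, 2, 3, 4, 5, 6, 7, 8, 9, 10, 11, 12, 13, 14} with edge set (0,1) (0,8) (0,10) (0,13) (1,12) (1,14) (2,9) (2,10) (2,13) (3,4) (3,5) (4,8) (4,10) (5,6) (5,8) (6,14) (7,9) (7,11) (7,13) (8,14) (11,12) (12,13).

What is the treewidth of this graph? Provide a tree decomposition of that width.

Treewidth 3.
Bags: B1 = {3, 4, 5, 6}  B2 = {4, 5, 6, 8}  B3 = {4, 6, 8, 14}  B4 = {4, 8, 10, 14}  B5 = {0, 8, 10, 14}  B6 = {0, 1, 10, 14}  B7 = {0, 1, 2, 10}  B8 = {0, 1, 2, 13}  B9 = {1, 2, 12, 13}  B10 = {2, 9, 12, 13}  B11 = {7, 9, 12, 13}  B12 = {7, 9, 11, 12}
Tree: B1–B2, B2–B3, B3–B4, B4–B5, B5–B6, B6–B7, B7–B8, B8–B9, B9–B10, B10–B11, B11–B12

Every bag has size at most 4, so the width is 4 − 1 = 3 and tw(G) ≤ 3. For the lower bound: the 4 vertex sets {3,5,6}, {4}, {8}, {0,1,10,14} are disjoint, each induces a connected subgraph, and every pair is joined by at least one edge of G. Contracting each set to a single vertex therefore yields K_{4} as a minor, and since treewidth is minor-monotone, tw(G) ≥ tw(K_{4}) = 3. Hence tw(G) = 3 exactly.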